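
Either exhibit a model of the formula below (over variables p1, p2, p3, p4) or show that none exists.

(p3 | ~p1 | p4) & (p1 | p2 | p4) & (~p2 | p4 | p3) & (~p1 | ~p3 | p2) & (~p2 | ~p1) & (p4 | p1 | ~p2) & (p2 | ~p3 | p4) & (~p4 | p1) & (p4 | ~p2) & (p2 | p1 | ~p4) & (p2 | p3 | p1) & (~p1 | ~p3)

Case p2 = 0:
Case p1 = 1:
Unit clause (~p3) forces p3 = 0.
Unit clause (p4) forces p4 = 1.
Every clause now holds.

p1=1, p2=0, p3=0, p4=1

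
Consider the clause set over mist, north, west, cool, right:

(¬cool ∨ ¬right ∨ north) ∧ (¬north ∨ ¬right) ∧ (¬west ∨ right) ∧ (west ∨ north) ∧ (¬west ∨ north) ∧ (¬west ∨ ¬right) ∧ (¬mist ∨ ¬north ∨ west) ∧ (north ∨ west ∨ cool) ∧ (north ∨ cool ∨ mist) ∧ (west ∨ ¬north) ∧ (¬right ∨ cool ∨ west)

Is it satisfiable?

No

Branch on north: set north = False.
The clause (west) is unit, so west = True.
Now (¬west) is unsatisfied and unit — conflict.
So north must be the other value — set north = True.
The clause (¬right) is unit, so right = False.
The clause (¬west) is unit, so west = False.
Now (west) is unsatisfied and unit — conflict.
Both values of north lead to a conflict.
No assignment satisfies every clause.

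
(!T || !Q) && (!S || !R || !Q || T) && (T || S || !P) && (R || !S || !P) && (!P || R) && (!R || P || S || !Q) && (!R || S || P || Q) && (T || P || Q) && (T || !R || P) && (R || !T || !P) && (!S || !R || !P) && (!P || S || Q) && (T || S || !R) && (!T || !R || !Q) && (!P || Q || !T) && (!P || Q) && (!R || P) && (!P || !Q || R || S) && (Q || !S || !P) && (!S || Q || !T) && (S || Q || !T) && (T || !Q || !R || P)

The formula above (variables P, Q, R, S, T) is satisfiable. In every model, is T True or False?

Suppose T = true.
(!Q) alone gives Q = false.
(!P) alone gives P = false.
(!R) alone gives R = false.
(!S) alone gives S = false.
But (S) is also a unit clause — contradiction.
So every satisfying assignment has T = False.

False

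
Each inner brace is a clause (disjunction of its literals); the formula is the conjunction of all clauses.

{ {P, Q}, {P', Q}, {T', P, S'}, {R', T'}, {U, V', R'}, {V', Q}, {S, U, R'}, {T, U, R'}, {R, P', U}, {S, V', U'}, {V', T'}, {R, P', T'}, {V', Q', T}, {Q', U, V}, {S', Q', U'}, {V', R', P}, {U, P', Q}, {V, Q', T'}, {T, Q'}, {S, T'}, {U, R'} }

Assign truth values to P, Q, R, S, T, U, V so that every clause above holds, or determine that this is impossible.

Case P = 1:
Unit clause (Q) forces Q = 1.
Unit clause (T) forces T = 1.
Unit clause (R') forces R = 0.
Now (R) is unsatisfied and unit — conflict.
So P must be the other value — set P = 0.
Unit clause (Q) forces Q = 1.
Unit clause (T) forces T = 1.
Unit clause (S') forces S = 0.
Now (S) is unsatisfied and unit — conflict.
Both values of P lead to a conflict.

UNSATISFIABLE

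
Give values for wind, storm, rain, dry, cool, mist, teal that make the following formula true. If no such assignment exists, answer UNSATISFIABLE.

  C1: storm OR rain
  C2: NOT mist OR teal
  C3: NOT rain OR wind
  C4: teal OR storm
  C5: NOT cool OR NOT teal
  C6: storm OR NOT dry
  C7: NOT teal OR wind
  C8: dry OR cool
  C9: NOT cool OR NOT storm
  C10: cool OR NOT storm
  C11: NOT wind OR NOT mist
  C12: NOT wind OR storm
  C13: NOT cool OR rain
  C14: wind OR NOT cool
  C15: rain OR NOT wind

Try storm = true.
From the singleton clause (NOT cool), cool = false.
But (cool) is also a unit clause — contradiction.
That branch fails; take storm = false instead.
From the singleton clause (rain), rain = true.
From the singleton clause (wind), wind = true.
But (NOT wind) is also a unit clause — contradiction.
Both values of storm lead to a conflict.

UNSATISFIABLE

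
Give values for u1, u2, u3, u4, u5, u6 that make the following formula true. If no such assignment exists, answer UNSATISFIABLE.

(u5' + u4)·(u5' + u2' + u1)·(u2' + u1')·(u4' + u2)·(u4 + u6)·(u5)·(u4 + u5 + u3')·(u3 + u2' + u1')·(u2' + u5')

UNSATISFIABLE

(u5) alone gives u5 = 1.
(u4) alone gives u4 = 1.
(u2) alone gives u2 = 1.
Now (u2') is unsatisfied and unit — conflict.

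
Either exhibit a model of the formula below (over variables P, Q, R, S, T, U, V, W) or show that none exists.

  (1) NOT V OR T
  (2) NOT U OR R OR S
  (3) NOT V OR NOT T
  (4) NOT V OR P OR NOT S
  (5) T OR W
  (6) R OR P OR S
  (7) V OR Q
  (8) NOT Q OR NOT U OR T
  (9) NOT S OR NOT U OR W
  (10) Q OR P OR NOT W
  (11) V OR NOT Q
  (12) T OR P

Branch on V: set V = false.
The clause (Q) is unit, so Q = true.
But (NOT Q) is also a unit clause — contradiction.
So V must be the other value — set V = true.
The clause (T) is unit, so T = true.
But (NOT T) is also a unit clause — contradiction.
Neither V = true nor V = false works.

UNSATISFIABLE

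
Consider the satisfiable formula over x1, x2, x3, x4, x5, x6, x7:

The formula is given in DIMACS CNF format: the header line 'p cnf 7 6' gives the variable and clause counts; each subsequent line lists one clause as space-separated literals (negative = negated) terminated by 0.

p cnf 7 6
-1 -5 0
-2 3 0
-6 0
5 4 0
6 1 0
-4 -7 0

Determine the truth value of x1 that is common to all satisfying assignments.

Suppose x1 = False.
(¬x6) alone gives x6 = False.
That conflicts with the unit clause (x6).
So every satisfying assignment has x1 = True.

True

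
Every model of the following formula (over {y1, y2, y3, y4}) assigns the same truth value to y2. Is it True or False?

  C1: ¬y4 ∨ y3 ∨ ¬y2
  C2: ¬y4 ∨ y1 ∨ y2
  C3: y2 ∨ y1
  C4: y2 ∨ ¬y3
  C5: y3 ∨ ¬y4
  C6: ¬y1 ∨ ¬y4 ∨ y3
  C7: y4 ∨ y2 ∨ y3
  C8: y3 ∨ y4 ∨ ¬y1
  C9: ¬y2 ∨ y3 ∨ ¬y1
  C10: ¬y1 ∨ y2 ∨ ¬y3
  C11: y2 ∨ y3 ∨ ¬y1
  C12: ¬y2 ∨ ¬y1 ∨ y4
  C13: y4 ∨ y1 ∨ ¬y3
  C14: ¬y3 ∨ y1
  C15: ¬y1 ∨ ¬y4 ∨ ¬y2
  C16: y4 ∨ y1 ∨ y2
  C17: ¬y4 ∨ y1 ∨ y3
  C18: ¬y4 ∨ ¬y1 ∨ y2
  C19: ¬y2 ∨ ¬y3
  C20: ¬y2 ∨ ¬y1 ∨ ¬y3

Suppose y2 = False.
From the singleton clause (y1), y1 = True.
From the singleton clause (¬y3), y3 = False.
Now (y3) is unsatisfied and unit — conflict.
So every satisfying assignment has y2 = True.

True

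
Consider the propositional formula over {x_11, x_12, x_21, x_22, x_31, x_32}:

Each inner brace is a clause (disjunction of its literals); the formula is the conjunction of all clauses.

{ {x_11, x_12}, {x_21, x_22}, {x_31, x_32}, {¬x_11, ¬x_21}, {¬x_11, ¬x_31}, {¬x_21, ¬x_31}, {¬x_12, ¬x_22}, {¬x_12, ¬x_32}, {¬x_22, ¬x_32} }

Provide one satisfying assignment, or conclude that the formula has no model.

Try x_11 = True.
Unit clause (¬x_21) forces x_21 = False.
Unit clause (x_22) forces x_22 = True.
Unit clause (¬x_31) forces x_31 = False.
Unit clause (x_32) forces x_32 = True.
That conflicts with the unit clause (¬x_32).
That branch fails; take x_11 = False instead.
Unit clause (x_12) forces x_12 = True.
Unit clause (¬x_22) forces x_22 = False.
Unit clause (x_21) forces x_21 = True.
Unit clause (¬x_31) forces x_31 = False.
Unit clause (x_32) forces x_32 = True.
That conflicts with the unit clause (¬x_32).
Neither x_11 = True nor x_11 = False works.

UNSATISFIABLE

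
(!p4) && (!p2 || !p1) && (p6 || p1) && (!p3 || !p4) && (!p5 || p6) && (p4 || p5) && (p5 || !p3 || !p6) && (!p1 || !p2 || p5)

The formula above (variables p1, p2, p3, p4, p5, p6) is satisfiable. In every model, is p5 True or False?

True

Suppose p5 = false.
From the singleton clause (!p4), p4 = false.
That conflicts with the unit clause (p4).
So every satisfying assignment has p5 = True.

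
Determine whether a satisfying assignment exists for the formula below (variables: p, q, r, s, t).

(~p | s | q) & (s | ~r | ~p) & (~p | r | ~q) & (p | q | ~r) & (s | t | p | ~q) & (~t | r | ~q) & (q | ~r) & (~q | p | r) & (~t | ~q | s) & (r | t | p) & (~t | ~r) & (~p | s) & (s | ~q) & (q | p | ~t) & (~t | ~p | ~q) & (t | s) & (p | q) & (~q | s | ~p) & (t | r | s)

Try q = 0.
The clause (~r) is unit, so r = 0.
The clause (p) is unit, so p = 1.
The clause (s) is unit, so s = 1.
All clauses hold; t can take either value.
A satisfying assignment: p ↦ 1; q ↦ 0; r ↦ 0; s ↦ 1; t ↦ 0.

Yes, satisfiable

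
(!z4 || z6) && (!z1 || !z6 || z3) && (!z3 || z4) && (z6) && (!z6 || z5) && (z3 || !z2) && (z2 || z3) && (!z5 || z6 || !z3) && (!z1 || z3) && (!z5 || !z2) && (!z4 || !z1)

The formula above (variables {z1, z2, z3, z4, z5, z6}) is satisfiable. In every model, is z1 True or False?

False

Suppose z1 = true.
Unit clause (z6) forces z6 = true.
Unit clause (z3) forces z3 = true.
Unit clause (z4) forces z4 = true.
Now (!z4) is unsatisfied and unit — conflict.
So every satisfying assignment has z1 = False.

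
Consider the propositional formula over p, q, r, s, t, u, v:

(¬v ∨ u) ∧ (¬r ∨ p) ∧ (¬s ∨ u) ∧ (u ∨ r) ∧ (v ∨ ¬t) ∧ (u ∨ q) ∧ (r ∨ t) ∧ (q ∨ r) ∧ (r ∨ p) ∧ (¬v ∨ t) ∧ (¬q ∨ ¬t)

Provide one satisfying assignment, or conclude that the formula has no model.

p: True; q: False; r: True; s: True; t: False; u: True; v: False

Branch on v: set v = False.
From the singleton clause (¬t), t = False.
From the singleton clause (r), r = True.
From the singleton clause (p), p = True.
Branch on s: set s = True.
From the singleton clause (u), u = True.
All clauses hold; q can take either value.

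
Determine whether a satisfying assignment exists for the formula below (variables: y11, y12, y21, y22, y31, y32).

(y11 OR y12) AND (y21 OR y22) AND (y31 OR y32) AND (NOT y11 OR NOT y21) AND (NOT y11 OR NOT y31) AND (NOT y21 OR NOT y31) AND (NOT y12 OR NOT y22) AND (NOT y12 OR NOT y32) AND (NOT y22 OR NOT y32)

No

Case y11 = true:
From the singleton clause (NOT y21), y21 = false.
From the singleton clause (y22), y22 = true.
From the singleton clause (NOT y31), y31 = false.
From the singleton clause (y32), y32 = true.
That conflicts with the unit clause (NOT y32).
Backtrack on y11: now try y11 = false.
From the singleton clause (y12), y12 = true.
From the singleton clause (NOT y22), y22 = false.
From the singleton clause (y21), y21 = true.
From the singleton clause (NOT y31), y31 = false.
From the singleton clause (y32), y32 = true.
That conflicts with the unit clause (NOT y32).
Either choice for y11 ends in contradiction.
No assignment satisfies every clause.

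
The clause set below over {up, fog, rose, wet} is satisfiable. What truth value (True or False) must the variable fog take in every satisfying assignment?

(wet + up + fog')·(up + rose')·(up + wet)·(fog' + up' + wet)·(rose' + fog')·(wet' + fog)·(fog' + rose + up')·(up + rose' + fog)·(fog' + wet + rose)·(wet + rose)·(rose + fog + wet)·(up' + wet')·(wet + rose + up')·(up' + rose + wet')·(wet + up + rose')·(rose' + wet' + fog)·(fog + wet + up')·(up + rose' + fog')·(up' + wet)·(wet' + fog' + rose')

True

Suppose fog = 0.
(wet') alone gives wet = 0.
(up) alone gives up = 1.
That conflicts with the unit clause (up').
So every satisfying assignment has fog = True.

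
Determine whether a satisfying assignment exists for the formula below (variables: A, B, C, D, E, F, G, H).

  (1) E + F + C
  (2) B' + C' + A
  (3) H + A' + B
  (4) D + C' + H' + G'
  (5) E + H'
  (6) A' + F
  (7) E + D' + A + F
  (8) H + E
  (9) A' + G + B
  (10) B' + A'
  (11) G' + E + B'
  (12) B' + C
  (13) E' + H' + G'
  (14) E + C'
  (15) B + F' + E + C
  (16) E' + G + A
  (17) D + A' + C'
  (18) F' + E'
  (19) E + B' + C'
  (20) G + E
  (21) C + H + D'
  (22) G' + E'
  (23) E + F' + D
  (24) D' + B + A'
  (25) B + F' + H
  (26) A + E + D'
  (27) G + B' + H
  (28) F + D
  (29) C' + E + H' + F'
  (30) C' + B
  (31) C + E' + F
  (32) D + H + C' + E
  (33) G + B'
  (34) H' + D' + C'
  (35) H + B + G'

No

Suppose E = 1.
From the singleton clause (F'), F = 0.
From the singleton clause (A'), A = 0.
From the singleton clause (G), G = 1.
But (G') is also a unit clause — contradiction.
Backtrack on E: now try E = 0.
From the singleton clause (H'), H = 0.
But (H) is also a unit clause — contradiction.
Neither E = 1 nor E = 0 works.
No assignment satisfies every clause.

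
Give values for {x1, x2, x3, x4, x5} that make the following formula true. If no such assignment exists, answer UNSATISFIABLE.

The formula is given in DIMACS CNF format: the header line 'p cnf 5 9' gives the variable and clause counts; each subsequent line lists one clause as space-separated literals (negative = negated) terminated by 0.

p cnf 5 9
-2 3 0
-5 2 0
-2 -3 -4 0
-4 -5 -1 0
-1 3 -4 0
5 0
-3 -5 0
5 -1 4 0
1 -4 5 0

(x5) alone gives x5 = True.
(x2) alone gives x2 = True.
(x3) alone gives x3 = True.
But (¬x3) is also a unit clause — contradiction.

UNSATISFIABLE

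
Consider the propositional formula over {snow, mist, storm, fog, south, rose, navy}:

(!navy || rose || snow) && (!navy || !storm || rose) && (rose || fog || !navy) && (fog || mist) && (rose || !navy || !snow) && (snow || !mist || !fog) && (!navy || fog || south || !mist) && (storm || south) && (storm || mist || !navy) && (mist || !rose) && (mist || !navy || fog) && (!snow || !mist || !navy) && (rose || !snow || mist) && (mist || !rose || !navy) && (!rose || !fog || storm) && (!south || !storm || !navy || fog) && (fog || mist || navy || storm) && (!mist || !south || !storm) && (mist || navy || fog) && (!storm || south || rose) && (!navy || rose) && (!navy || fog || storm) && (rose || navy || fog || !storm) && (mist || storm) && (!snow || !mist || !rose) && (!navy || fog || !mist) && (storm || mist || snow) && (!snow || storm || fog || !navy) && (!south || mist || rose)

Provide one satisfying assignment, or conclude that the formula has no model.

Suppose fog = false.
The clause (mist) is unit, so mist = true.
The clause (!navy) is unit, so navy = false.
Suppose storm = false.
The clause (south) is unit, so south = true.
Suppose snow = true.
The clause (!rose) is unit, so rose = false.
Every clause now holds.

snow: true; mist: true; storm: false; fog: false; south: true; rose: false; navy: false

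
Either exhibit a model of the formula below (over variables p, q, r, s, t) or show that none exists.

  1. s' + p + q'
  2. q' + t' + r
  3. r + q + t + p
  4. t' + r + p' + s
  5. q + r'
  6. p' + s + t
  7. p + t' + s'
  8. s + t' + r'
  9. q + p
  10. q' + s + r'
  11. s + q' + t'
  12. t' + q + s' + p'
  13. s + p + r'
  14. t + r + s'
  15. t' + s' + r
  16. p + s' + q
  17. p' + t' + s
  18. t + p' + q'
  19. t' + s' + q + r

Case q = 1:
Case s = 0:
From the singleton clause (r'), r = 0.
From the singleton clause (t'), t = 0.
From the singleton clause (p'), p = 0.
Every clause now holds.

p=0,  q=1,  r=0,  s=0,  t=0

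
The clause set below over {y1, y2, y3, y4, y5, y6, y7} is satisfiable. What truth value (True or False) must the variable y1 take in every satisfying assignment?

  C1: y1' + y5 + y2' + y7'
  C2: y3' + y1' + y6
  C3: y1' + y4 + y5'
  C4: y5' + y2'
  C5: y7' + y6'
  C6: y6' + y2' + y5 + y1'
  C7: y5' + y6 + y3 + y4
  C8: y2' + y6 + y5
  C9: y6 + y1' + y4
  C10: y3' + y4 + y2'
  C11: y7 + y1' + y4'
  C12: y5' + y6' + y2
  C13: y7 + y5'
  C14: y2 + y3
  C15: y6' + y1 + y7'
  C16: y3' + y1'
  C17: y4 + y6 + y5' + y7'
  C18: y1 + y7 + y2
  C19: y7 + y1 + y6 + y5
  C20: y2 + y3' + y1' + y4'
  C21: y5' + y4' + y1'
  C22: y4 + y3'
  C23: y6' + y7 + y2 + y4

Suppose y1 = 1.
From the singleton clause (y3'), y3 = 0.
From the singleton clause (y2), y2 = 1.
From the singleton clause (y5'), y5 = 0.
From the singleton clause (y7'), y7 = 0.
From the singleton clause (y6'), y6 = 0.
But (y6) is also a unit clause — contradiction.
So every satisfying assignment has y1 = False.

False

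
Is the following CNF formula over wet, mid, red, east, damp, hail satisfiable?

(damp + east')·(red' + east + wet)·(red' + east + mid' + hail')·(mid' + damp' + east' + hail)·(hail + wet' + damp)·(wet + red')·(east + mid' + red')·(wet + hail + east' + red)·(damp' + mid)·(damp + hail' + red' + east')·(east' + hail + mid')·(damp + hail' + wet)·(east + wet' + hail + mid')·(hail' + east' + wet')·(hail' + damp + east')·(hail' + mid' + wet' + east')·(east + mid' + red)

Branch on damp: set damp = 0.
Unit clause (east') forces east = 0.
Branch on red: set red = 0.
Unit clause (mid') forces mid = 0.
Branch on hail: set hail = 1.
Unit clause (wet) forces wet = 1.
Every clause now holds.
A satisfying assignment: wet=1, mid=0, red=0, east=0, damp=0, hail=1.

Yes, satisfiable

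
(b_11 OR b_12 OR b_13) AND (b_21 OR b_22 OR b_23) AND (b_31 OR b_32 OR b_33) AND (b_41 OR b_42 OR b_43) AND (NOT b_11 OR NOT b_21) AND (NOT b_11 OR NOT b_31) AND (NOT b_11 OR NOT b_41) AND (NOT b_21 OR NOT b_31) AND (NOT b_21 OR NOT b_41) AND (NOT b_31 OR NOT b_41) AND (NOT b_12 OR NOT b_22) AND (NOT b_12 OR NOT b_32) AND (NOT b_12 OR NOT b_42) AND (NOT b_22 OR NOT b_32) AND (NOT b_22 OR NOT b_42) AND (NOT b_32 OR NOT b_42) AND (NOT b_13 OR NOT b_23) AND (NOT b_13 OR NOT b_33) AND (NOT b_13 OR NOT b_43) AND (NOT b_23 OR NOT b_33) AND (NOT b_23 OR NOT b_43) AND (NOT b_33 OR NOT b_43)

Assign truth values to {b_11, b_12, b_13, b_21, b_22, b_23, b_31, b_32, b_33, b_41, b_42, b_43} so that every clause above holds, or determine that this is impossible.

Try b_11 = false.
Try b_12 = true.
(NOT b_22) alone gives b_22 = false.
(NOT b_32) alone gives b_32 = false.
(NOT b_42) alone gives b_42 = false.
Try b_21 = true.
(NOT b_31) alone gives b_31 = false.
(b_33) alone gives b_33 = true.
(NOT b_41) alone gives b_41 = false.
(b_43) alone gives b_43 = true.
That conflicts with the unit clause (NOT b_43).
So b_21 must be the other value — set b_21 = false.
(b_23) alone gives b_23 = true.
(NOT b_13) alone gives b_13 = false.
(NOT b_33) alone gives b_33 = false.
(b_31) alone gives b_31 = true.
(NOT b_41) alone gives b_41 = false.
(b_43) alone gives b_43 = true.
That conflicts with the unit clause (NOT b_43).
Neither b_21 = true nor b_21 = false works.
So b_12 must be the other value — set b_12 = false.
(b_13) alone gives b_13 = true.
(NOT b_23) alone gives b_23 = false.
(NOT b_33) alone gives b_33 = false.
(NOT b_43) alone gives b_43 = false.
Try b_21 = true.
(NOT b_31) alone gives b_31 = false.
(b_32) alone gives b_32 = true.
(NOT b_41) alone gives b_41 = false.
(b_42) alone gives b_42 = true.
That conflicts with the unit clause (NOT b_42).
So b_21 must be the other value — set b_21 = false.
(b_22) alone gives b_22 = true.
(NOT b_32) alone gives b_32 = false.
(b_31) alone gives b_31 = true.
(NOT b_41) alone gives b_41 = false.
(b_42) alone gives b_42 = true.
That conflicts with the unit clause (NOT b_42).
Neither b_21 = true nor b_21 = false works.
Neither b_12 = true nor b_12 = false works.
So b_11 must be the other value — set b_11 = true.
(NOT b_21) alone gives b_21 = false.
(NOT b_31) alone gives b_31 = false.
(NOT b_41) alone gives b_41 = false.
Try b_22 = true.
(NOT b_12) alone gives b_12 = false.
(NOT b_32) alone gives b_32 = false.
(b_33) alone gives b_33 = true.
(NOT b_42) alone gives b_42 = false.
(b_43) alone gives b_43 = true.
That conflicts with the unit clause (NOT b_43).
So b_22 must be the other value — set b_22 = false.
(b_23) alone gives b_23 = true.
(NOT b_13) alone gives b_13 = false.
(NOT b_33) alone gives b_33 = false.
(b_32) alone gives b_32 = true.
(NOT b_12) alone gives b_12 = false.
(NOT b_42) alone gives b_42 = false.
(b_43) alone gives b_43 = true.
That conflicts with the unit clause (NOT b_43).
Neither b_22 = true nor b_22 = false works.
Neither b_11 = true nor b_11 = false works.

UNSATISFIABLE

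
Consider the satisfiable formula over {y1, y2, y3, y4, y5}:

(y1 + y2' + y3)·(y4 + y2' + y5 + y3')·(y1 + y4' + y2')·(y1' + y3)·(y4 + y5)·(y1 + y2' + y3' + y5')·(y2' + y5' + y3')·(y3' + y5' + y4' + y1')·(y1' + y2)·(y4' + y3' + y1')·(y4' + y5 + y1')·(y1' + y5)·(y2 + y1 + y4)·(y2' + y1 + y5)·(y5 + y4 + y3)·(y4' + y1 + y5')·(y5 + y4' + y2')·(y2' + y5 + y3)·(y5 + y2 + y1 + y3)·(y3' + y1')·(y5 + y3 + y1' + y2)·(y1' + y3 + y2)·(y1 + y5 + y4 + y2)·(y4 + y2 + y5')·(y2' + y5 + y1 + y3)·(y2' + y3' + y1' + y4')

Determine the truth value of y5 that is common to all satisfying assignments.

False

Suppose y5 = 1.
Case y1 = 0:
The clause (y4') is unit, so y4 = 0.
The clause (y2) is unit, so y2 = 1.
The clause (y3) is unit, so y3 = 1.
But (y3') is also a unit clause — contradiction.
That branch fails; take y1 = 1 instead.
The clause (y3) is unit, so y3 = 1.
But (y3') is also a unit clause — contradiction.
Both values of y1 lead to a conflict.
So every satisfying assignment has y5 = False.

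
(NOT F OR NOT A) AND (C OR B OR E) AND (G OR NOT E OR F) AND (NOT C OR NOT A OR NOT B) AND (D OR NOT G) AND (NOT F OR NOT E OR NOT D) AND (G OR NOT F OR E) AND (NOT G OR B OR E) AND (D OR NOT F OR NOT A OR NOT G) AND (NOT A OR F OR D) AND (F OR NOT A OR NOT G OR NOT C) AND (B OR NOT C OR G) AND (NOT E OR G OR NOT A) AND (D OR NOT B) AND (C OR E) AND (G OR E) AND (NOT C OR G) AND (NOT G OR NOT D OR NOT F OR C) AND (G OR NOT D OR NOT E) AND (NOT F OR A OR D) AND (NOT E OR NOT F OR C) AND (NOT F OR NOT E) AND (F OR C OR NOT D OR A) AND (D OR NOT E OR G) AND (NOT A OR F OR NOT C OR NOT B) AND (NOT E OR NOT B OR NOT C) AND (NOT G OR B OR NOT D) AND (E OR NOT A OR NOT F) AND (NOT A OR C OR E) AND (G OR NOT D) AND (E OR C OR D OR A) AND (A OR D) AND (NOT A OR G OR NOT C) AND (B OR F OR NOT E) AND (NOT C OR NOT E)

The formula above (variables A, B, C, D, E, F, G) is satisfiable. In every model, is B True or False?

Suppose B = false.
Branch on F: set F = false.
The clause (NOT E) is unit, so E = false.
The clause (C) is unit, so C = true.
The clause (NOT G) is unit, so G = false.
But (G) is also a unit clause — contradiction.
That branch fails; take F = true instead.
The clause (NOT A) is unit, so A = false.
The clause (D) is unit, so D = true.
The clause (NOT E) is unit, so E = false.
The clause (C) is unit, so C = true.
The clause (G) is unit, so G = true.
But (NOT G) is also a unit clause — contradiction.
Neither F = true nor F = false works.
So every satisfying assignment has B = True.

True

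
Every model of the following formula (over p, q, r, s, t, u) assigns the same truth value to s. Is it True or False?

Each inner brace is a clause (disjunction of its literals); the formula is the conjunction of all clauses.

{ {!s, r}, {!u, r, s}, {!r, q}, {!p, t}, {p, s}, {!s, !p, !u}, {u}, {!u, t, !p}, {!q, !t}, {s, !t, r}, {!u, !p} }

True

Suppose s = false.
Unit clause (p) forces p = true.
Unit clause (t) forces t = true.
Unit clause (u) forces u = true.
That conflicts with the unit clause (!u).
So every satisfying assignment has s = True.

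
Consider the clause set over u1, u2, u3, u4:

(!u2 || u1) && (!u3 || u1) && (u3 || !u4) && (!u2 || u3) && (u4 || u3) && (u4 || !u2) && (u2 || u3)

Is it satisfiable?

Try u2 = true.
(u1) alone gives u1 = true.
(u3) alone gives u3 = true.
(u4) alone gives u4 = true.
This assignment satisfies each clause.
A satisfying assignment: u1 ↦ true,  u2 ↦ true,  u3 ↦ true,  u4 ↦ true.

Yes, satisfiable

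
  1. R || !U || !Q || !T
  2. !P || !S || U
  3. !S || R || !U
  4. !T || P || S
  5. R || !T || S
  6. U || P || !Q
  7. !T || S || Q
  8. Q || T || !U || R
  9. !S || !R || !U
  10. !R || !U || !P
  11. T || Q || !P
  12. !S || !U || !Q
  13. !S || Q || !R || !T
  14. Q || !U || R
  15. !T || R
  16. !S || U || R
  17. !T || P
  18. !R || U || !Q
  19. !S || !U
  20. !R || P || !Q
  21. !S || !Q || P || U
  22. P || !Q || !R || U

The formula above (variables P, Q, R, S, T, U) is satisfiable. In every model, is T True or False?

Suppose T = true.
Unit clause (R) forces R = true.
Unit clause (P) forces P = true.
Unit clause (!U) forces U = false.
Unit clause (!S) forces S = false.
Unit clause (Q) forces Q = true.
That conflicts with the unit clause (!Q).
So every satisfying assignment has T = False.

False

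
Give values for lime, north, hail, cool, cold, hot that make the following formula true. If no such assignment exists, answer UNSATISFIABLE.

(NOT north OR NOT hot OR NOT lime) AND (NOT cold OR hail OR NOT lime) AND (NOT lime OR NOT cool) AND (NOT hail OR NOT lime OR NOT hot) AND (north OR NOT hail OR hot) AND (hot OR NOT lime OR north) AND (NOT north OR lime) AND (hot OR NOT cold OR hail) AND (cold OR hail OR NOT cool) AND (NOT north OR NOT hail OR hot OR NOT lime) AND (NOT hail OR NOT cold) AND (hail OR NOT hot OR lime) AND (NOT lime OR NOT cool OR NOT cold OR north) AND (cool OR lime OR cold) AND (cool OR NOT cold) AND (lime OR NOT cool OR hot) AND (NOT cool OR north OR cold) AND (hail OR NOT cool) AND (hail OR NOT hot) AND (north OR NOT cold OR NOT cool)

lime ↦ true, north ↦ true, hail ↦ false, cool ↦ false, cold ↦ false, hot ↦ false

Suppose lime = true.
The clause (NOT cool) is unit, so cool = false.
The clause (NOT cold) is unit, so cold = false.
Suppose north = true.
The clause (NOT hot) is unit, so hot = false.
The clause (NOT hail) is unit, so hail = false.
This assignment satisfies each clause.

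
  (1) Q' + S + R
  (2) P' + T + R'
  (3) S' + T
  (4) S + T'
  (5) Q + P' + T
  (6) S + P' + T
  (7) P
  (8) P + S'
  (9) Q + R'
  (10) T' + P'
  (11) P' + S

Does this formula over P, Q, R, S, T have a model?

The clause (P) is unit, so P = 1.
The clause (T') is unit, so T = 0.
The clause (R') is unit, so R = 0.
The clause (S') is unit, so S = 0.
That conflicts with the unit clause (S).
No assignment satisfies every clause.

No, unsatisfiable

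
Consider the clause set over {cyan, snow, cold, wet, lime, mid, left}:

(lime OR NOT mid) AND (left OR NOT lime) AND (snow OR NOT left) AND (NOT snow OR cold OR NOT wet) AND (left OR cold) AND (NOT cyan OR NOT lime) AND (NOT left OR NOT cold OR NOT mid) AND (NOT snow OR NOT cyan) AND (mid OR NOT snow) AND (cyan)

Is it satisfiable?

The clause (cyan) is unit, so cyan = true.
The clause (NOT lime) is unit, so lime = false.
The clause (NOT mid) is unit, so mid = false.
The clause (NOT snow) is unit, so snow = false.
The clause (NOT left) is unit, so left = false.
The clause (cold) is unit, so cold = true.
Every clause is now satisfied; wet is unconstrained.
A satisfying assignment: cyan: true; snow: false; cold: true; wet: false; lime: false; mid: false; left: false.

Satisfiable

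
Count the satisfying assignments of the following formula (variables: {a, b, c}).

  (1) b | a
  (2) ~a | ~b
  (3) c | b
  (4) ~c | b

There are 2^3 = 8 truth assignments over (a, b, c).
Check each against the 4 clauses (columns in the order a, b, c):
  F F F  ✗ fails (b | a)
  F F T  ✗ fails (b | a)
  F T F  ✓ satisfies all
  F T T  ✓ satisfies all
  T F F  ✗ fails (c | b)
  T F T  ✗ fails (~c | b)
  T T F  ✗ fails (~a | ~b)
  T T T  ✗ fails (~a | ~b)
2 of the 8 rows are models.

2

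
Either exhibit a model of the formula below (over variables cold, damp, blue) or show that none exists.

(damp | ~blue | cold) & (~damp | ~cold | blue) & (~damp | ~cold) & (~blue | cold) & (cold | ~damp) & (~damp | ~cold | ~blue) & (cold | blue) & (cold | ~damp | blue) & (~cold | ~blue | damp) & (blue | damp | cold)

Suppose damp = 0.
Suppose blue = 0.
The clause (cold) is unit, so cold = 1.
Every clause now holds.

cold=1,  damp=0,  blue=0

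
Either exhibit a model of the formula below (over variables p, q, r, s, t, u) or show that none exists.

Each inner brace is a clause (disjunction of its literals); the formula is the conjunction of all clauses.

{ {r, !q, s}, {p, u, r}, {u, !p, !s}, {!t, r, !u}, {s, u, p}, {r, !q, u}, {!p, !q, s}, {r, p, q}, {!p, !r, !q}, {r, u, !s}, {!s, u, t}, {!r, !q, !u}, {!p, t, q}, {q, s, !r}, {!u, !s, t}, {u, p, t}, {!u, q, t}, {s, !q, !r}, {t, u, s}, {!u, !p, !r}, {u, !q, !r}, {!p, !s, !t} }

Suppose r = true.
Suppose p = false.
Suppose s = true.
Suppose u = true.
Unit clause (!q) forces q = false.
Unit clause (t) forces t = true.
Every clause now holds.

p ↦ false; q ↦ false; r ↦ true; s ↦ true; t ↦ true; u ↦ true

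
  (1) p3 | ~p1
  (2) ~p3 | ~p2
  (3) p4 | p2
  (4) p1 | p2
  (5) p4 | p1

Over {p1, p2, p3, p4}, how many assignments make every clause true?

There are 2^4 = 16 truth assignments over (p1, p2, p3, p4).
Split on p4. With p4 = 1, the clauses containing p4 are satisfied and ~p4 drops from the rest; 2 of the 2^3 = 8 assignments to the other variables satisfy what remains.
With p4 = 0, by the same count on the reduced clause set, 0 assignments work.
(One model: p1=F, p2=T, p3=F, p4=T.)
Total: 2 + 0 = 2.

2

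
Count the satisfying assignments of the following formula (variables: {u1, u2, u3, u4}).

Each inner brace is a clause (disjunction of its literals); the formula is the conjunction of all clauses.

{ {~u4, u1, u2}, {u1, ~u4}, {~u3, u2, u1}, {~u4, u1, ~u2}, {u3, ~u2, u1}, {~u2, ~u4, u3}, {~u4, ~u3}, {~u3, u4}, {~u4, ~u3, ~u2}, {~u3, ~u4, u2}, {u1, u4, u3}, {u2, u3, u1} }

There are 2^4 = 16 truth assignments over (u1, u2, u3, u4).
Check each against the 12 clauses (columns in the order u1, u2, u3, u4):
  F F F F  ✗ fails (u1 | u4 | u3)
  F F F T  ✗ fails (~u4 | u1 | u2)
  F F T F  ✗ fails (~u3 | u2 | u1)
  F F T T  ✗ fails (~u4 | u1 | u2)
  F T F F  ✗ fails (u3 | ~u2 | u1)
  F T F T  ✗ fails (u1 | ~u4)
  F T T F  ✗ fails (~u3 | u4)
  F T T T  ✗ fails (u1 | ~u4)
  T F F F  ✓ satisfies all
  T F F T  ✓ satisfies all
  T F T F  ✗ fails (~u3 | u4)
  T F T T  ✗ fails (~u4 | ~u3)
  T T F F  ✓ satisfies all
  T T F T  ✗ fails (~u2 | ~u4 | u3)
  T T T F  ✗ fails (~u3 | u4)
  T T T T  ✗ fails (~u4 | ~u3)
3 of the 16 rows are models.

3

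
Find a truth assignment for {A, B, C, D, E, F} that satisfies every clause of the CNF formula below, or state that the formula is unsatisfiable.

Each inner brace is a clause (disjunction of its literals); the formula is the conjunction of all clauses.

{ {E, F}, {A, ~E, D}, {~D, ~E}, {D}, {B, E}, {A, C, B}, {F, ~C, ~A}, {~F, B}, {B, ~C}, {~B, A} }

A=1; B=1; C=0; D=1; E=0; F=1

Unit clause (D) forces D = 1.
Unit clause (~E) forces E = 0.
Unit clause (F) forces F = 1.
Unit clause (B) forces B = 1.
Unit clause (A) forces A = 1.
No clause remains; C is free.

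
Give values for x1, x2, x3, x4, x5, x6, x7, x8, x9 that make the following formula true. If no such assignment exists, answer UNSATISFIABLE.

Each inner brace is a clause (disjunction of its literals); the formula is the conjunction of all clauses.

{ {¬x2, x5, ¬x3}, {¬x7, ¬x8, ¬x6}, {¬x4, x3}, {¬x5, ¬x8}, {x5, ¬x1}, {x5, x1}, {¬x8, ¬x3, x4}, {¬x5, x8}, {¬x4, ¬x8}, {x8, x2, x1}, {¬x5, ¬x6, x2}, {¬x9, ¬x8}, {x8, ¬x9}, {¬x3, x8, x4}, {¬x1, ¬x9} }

Try x4 = False.
Try x5 = False.
(¬x1) alone gives x1 = False.
But (x1) is also a unit clause — contradiction.
That branch fails; take x5 = True instead.
(¬x8) alone gives x8 = False.
But (x8) is also a unit clause — contradiction.
Both values of x5 lead to a conflict.
That branch fails; take x4 = True instead.
(x3) alone gives x3 = True.
(¬x8) alone gives x8 = False.
(¬x5) alone gives x5 = False.
(¬x2) alone gives x2 = False.
(¬x1) alone gives x1 = False.
But (x1) is also a unit clause — contradiction.
Both values of x4 lead to a conflict.

UNSATISFIABLE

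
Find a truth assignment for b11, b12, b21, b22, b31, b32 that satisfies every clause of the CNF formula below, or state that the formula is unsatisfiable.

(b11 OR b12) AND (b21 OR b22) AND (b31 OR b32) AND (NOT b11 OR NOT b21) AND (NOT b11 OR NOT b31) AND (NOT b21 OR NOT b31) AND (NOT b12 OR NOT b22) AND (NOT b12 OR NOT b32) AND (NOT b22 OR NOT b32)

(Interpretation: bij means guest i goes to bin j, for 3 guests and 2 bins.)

Suppose b11 = true.
The clause (NOT b21) is unit, so b21 = false.
The clause (b22) is unit, so b22 = true.
The clause (NOT b31) is unit, so b31 = false.
The clause (b32) is unit, so b32 = true.
Now (NOT b32) is unsatisfied and unit — conflict.
Undo b11 and try b11 = false.
The clause (b12) is unit, so b12 = true.
The clause (NOT b22) is unit, so b22 = false.
The clause (b21) is unit, so b21 = true.
The clause (NOT b31) is unit, so b31 = false.
The clause (b32) is unit, so b32 = true.
Now (NOT b32) is unsatisfied and unit — conflict.
Neither b11 = true nor b11 = false works.

UNSATISFIABLE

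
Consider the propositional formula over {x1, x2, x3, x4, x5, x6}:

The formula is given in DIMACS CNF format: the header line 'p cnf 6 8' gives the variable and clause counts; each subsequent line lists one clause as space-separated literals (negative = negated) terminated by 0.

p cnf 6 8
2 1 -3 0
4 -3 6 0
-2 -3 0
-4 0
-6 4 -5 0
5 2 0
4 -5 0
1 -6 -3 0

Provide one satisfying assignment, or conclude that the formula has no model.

x1 ↦ False, x2 ↦ True, x3 ↦ False, x4 ↦ False, x5 ↦ False, x6 ↦ True

From the singleton clause (¬x4), x4 = False.
From the singleton clause (¬x5), x5 = False.
From the singleton clause (x2), x2 = True.
From the singleton clause (¬x3), x3 = False.
Every clause is now satisfied; x1, x6 are unconstrained.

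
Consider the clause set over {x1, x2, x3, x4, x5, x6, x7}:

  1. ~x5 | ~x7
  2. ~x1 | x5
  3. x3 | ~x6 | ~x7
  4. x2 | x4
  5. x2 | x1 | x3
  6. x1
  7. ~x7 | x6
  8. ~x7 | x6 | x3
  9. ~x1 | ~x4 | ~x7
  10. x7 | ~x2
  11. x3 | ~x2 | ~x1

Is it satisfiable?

Satisfiable

Unit clause (x1) forces x1 = 1.
Unit clause (x5) forces x5 = 1.
Unit clause (~x7) forces x7 = 0.
Unit clause (~x2) forces x2 = 0.
Unit clause (x4) forces x4 = 1.
Every clause is now satisfied; x3, x6 are unconstrained.
A satisfying assignment: x1=1; x2=0; x3=0; x4=1; x5=1; x6=1; x7=0.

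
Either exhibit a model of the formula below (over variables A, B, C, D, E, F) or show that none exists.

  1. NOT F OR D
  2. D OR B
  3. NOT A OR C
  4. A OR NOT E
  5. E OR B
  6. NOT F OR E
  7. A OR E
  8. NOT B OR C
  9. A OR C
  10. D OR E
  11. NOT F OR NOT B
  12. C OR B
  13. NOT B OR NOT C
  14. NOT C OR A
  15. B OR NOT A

Suppose F = false.
Suppose D = true.
Suppose A = false.
(NOT E) alone gives E = false.
Now (E) is unsatisfied and unit — conflict.
So A must be the other value — set A = true.
(C) alone gives C = true.
(NOT B) alone gives B = false.
Now (B) is unsatisfied and unit — conflict.
Either choice for A ends in contradiction.
So D must be the other value — set D = false.
(B) alone gives B = true.
(C) alone gives C = true.
Now (NOT C) is unsatisfied and unit — conflict.
Either choice for D ends in contradiction.
So F must be the other value — set F = true.
(D) alone gives D = true.
(E) alone gives E = true.
(A) alone gives A = true.
(C) alone gives C = true.
(NOT B) alone gives B = false.
Now (B) is unsatisfied and unit — conflict.
Either choice for F ends in contradiction.

UNSATISFIABLE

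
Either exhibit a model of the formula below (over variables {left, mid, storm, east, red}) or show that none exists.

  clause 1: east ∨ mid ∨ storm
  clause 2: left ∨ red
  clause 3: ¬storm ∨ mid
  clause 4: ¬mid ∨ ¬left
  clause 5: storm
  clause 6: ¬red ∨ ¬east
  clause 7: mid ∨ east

left ↦ False; mid ↦ True; storm ↦ True; east ↦ False; red ↦ True

(storm) alone gives storm = True.
(mid) alone gives mid = True.
(¬left) alone gives left = False.
(red) alone gives red = True.
(¬east) alone gives east = False.
All clauses are satisfied.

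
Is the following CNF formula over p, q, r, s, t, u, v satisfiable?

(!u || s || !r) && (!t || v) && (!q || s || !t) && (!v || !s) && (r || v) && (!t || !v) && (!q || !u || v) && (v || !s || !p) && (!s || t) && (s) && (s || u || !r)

Unsatisfiable

(s) alone gives s = true.
(!v) alone gives v = false.
(!t) alone gives t = false.
That conflicts with the unit clause (t).
No assignment satisfies every clause.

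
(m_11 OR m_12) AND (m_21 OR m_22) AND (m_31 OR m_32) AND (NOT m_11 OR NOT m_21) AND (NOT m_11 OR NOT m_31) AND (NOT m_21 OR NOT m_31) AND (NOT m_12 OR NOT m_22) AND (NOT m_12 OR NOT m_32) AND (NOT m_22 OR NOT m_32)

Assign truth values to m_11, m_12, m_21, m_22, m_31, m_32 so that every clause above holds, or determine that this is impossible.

UNSATISFIABLE

Try m_11 = true.
(NOT m_21) alone gives m_21 = false.
(m_22) alone gives m_22 = true.
(NOT m_31) alone gives m_31 = false.
(m_32) alone gives m_32 = true.
That conflicts with the unit clause (NOT m_32).
That branch fails; take m_11 = false instead.
(m_12) alone gives m_12 = true.
(NOT m_22) alone gives m_22 = false.
(m_21) alone gives m_21 = true.
(NOT m_31) alone gives m_31 = false.
(m_32) alone gives m_32 = true.
That conflicts with the unit clause (NOT m_32).
Either choice for m_11 ends in contradiction.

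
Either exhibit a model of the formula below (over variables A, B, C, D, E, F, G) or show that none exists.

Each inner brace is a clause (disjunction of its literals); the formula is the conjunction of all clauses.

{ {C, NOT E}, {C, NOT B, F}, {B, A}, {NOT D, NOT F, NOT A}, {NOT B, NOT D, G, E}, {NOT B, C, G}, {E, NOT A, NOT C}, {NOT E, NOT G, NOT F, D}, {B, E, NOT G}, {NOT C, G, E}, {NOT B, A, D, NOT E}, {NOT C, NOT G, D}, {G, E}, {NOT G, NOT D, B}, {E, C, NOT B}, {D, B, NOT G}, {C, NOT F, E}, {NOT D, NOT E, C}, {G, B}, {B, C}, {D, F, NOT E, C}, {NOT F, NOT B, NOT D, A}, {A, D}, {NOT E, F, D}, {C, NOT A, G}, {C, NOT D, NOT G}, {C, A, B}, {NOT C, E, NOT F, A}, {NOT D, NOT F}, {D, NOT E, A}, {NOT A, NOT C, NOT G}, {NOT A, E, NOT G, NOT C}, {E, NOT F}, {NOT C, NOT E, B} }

A: true,  B: true,  C: true,  D: true,  E: true,  F: false,  G: false

Branch on C: set C = true.
Branch on B: set B = true.
Branch on E: set E = true.
Branch on A: set A = true.
From the singleton clause (NOT G), G = false.
Branch on D: set D = true.
From the singleton clause (NOT F), F = false.
Every clause now holds.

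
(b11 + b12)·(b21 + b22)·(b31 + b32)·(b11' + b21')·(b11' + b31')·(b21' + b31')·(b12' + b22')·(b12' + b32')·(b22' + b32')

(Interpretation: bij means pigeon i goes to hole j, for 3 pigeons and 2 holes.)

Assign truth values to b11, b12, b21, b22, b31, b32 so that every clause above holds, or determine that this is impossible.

Suppose b11 = 1.
(b21') alone gives b21 = 0.
(b22) alone gives b22 = 1.
(b31') alone gives b31 = 0.
(b32) alone gives b32 = 1.
That conflicts with the unit clause (b32').
Backtrack on b11: now try b11 = 0.
(b12) alone gives b12 = 1.
(b22') alone gives b22 = 0.
(b21) alone gives b21 = 1.
(b31') alone gives b31 = 0.
(b32) alone gives b32 = 1.
That conflicts with the unit clause (b32').
Both values of b11 lead to a conflict.

UNSATISFIABLE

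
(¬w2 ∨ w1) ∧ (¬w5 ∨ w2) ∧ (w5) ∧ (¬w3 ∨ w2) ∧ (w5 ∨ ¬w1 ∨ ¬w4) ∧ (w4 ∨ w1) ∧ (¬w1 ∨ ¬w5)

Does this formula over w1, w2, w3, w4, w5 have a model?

Unsatisfiable

(w5) alone gives w5 = True.
(w2) alone gives w2 = True.
(w1) alone gives w1 = True.
Now (¬w1) is unsatisfied and unit — conflict.
No assignment satisfies every clause.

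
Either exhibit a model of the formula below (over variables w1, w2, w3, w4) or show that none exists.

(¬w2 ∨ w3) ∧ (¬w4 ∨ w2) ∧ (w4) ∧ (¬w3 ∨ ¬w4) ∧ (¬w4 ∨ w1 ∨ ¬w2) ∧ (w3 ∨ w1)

UNSATISFIABLE

The clause (w4) is unit, so w4 = True.
The clause (w2) is unit, so w2 = True.
The clause (w3) is unit, so w3 = True.
But (¬w3) is also a unit clause — contradiction.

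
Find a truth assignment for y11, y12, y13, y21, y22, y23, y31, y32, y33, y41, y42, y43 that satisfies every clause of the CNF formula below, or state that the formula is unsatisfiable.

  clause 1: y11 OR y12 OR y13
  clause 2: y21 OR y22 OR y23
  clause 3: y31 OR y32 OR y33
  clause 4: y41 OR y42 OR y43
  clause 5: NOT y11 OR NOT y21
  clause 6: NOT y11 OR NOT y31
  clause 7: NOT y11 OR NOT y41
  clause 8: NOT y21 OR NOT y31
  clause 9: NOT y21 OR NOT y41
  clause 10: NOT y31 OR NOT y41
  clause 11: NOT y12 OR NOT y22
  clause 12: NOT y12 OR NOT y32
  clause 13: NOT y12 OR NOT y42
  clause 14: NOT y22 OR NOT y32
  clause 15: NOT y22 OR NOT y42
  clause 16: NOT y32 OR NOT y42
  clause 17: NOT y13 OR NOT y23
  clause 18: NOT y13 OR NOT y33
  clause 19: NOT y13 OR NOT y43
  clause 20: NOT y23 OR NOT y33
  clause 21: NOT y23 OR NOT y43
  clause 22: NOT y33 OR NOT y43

UNSATISFIABLE

Suppose y11 = false.
Suppose y12 = true.
(NOT y22) alone gives y22 = false.
(NOT y32) alone gives y32 = false.
(NOT y42) alone gives y42 = false.
Suppose y21 = true.
(NOT y31) alone gives y31 = false.
(y33) alone gives y33 = true.
(NOT y41) alone gives y41 = false.
(y43) alone gives y43 = true.
That conflicts with the unit clause (NOT y43).
That branch fails; take y21 = false instead.
(y23) alone gives y23 = true.
(NOT y13) alone gives y13 = false.
(NOT y33) alone gives y33 = false.
(y31) alone gives y31 = true.
(NOT y41) alone gives y41 = false.
(y43) alone gives y43 = true.
That conflicts with the unit clause (NOT y43).
Either choice for y21 ends in contradiction.
That branch fails; take y12 = false instead.
(y13) alone gives y13 = true.
(NOT y23) alone gives y23 = false.
(NOT y33) alone gives y33 = false.
(NOT y43) alone gives y43 = false.
Suppose y21 = true.
(NOT y31) alone gives y31 = false.
(y32) alone gives y32 = true.
(NOT y41) alone gives y41 = false.
(y42) alone gives y42 = true.
That conflicts with the unit clause (NOT y42).
That branch fails; take y21 = false instead.
(y22) alone gives y22 = true.
(NOT y32) alone gives y32 = false.
(y31) alone gives y31 = true.
(NOT y41) alone gives y41 = false.
(y42) alone gives y42 = true.
That conflicts with the unit clause (NOT y42).
Either choice for y21 ends in contradiction.
Either choice for y12 ends in contradiction.
That branch fails; take y11 = true instead.
(NOT y21) alone gives y21 = false.
(NOT y31) alone gives y31 = false.
(NOT y41) alone gives y41 = false.
Suppose y22 = true.
(NOT y12) alone gives y12 = false.
(NOT y32) alone gives y32 = false.
(y33) alone gives y33 = true.
(NOT y42) alone gives y42 = false.
(y43) alone gives y43 = true.
That conflicts with the unit clause (NOT y43).
That branch fails; take y22 = false instead.
(y23) alone gives y23 = true.
(NOT y13) alone gives y13 = false.
(NOT y33) alone gives y33 = false.
(y32) alone gives y32 = true.
(NOT y12) alone gives y12 = false.
(NOT y42) alone gives y42 = false.
(y43) alone gives y43 = true.
That conflicts with the unit clause (NOT y43).
Either choice for y22 ends in contradiction.
Either choice for y11 ends in contradiction.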